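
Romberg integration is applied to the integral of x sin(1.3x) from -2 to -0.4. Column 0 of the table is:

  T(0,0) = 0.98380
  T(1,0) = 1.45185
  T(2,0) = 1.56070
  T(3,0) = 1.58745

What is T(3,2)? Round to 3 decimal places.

1.596

T(2,1) = (4·1.56070 − 1.45185) / 3 = 1.59698
T(3,1) = 1.58745 + (1.58745 − 1.56070)/3 = 1.59637
T(3,2) = (16·1.59637 − 1.59698) / 15 = 1.59633
(Column j=1 coincides with Simpson's rule on the same nodes.)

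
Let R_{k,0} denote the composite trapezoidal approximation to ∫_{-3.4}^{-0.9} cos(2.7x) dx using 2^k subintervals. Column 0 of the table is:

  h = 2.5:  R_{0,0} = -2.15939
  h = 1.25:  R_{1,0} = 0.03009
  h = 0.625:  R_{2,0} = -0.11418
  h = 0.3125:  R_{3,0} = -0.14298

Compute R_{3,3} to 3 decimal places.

Richardson extrapolation on the trapezoidal column (denominator 4−1=3):
R_{1,1} = (4·0.03009 − (-2.15939)) / 3 = 0.75992
R_{2,1} = (4·(-0.11418) − 0.03009) / 3 = -0.16227
R_{3,1} = (4·(-0.14298) − (-0.11418)) / 3 = -0.15258
R_{2,2} = -0.16227 + (-0.16227 − 0.75992)/15 = -0.22375
R_{3,2} = -0.15258 + (-0.15258 − (-0.16227))/15 = -0.15193
R_{3,3} = (64·(-0.15193) − (-0.22375)) / 63 = -0.15079
(Column j=1 coincides with Simpson's rule on the same nodes.)

-0.151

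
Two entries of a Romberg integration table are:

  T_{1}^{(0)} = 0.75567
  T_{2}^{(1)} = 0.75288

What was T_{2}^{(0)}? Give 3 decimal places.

From T_{2}^{(1)} = (4·T_{2}^{(0)} − T_{1}^{(0)})/3, solve for T_{2}^{(0)}:
4·T_{2}^{(0)} = 3·0.75288 + 0.75567 = 3.01431
T_{2}^{(0)} = 0.75358

0.754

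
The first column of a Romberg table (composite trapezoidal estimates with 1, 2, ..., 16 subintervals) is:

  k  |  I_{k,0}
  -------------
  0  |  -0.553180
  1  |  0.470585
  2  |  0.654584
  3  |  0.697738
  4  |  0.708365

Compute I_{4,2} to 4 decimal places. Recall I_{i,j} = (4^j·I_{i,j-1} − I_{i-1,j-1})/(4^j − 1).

0.7119

I_{3,1} = (4·0.697738 − 0.654584) / 3 = 0.712123
I_{4,1} = (4·0.708365 − 0.697738) / 3 = 0.711907
I_{4,2} = 0.711907 + (0.711907 − 0.712123)/15 = 0.711893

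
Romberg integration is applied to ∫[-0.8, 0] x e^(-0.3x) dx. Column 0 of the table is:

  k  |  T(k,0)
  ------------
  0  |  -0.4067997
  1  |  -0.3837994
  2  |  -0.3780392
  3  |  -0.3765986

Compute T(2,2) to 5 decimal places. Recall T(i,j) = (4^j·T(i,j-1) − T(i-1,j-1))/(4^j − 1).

-0.37612

Richardson extrapolation on the trapezoidal column (denominator 4−1=3):
T(1,1) = (4·(-0.3837994) − (-0.4067997)) / 3 = -0.3761326
T(2,1) = -0.3780392 + (-0.3780392 − (-0.3837994))/3 = -0.3761191
T(2,2) = (16·(-0.3761191) − (-0.3761326)) / 15 = -0.3761182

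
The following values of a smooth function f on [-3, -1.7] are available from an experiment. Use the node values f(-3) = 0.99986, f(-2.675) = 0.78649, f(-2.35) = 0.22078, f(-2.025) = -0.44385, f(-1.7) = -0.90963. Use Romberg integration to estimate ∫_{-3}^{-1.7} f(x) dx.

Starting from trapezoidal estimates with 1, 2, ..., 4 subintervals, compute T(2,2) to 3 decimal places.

0.206

T(0,0) (trapezoid, 1 panel, h=1.3000): 0.05865
T(1,0) (trapezoid, 2 panels, h=0.6500): 0.17283
T(2,0) (trapezoid, 4 panels, h=0.3250): 0.19777
T(1,1) = 0.17283 + (0.17283 − 0.05865)/3 = 0.21089
T(2,1) = 0.19777 + (0.19777 − 0.17283)/3 = 0.20608
T(2,2) = 0.20608 + (0.20608 − 0.21089)/15 = 0.20576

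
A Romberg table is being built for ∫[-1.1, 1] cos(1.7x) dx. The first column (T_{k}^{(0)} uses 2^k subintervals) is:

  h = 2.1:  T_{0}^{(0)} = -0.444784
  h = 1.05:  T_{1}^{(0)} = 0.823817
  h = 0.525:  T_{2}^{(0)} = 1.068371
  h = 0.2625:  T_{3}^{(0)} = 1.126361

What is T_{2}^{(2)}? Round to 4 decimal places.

1.1434

Richardson extrapolation on the trapezoidal column (denominator 4−1=3):
T_{1}^{(1)} = 0.823817 + (0.823817 − (-0.444784))/3 = 1.246684
T_{2}^{(1)} = (4·1.068371 − 0.823817) / 3 = 1.149889
T_{2}^{(2)} = (16·1.149889 − 1.246684) / 15 = 1.143436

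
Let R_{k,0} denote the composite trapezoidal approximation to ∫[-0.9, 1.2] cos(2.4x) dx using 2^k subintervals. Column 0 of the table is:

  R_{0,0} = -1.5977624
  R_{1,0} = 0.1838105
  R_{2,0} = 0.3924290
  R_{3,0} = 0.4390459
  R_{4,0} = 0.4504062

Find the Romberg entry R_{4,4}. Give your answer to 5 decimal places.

0.45417

R_{1,1} = 0.1838105 + (0.1838105 − (-1.5977624))/3 = 0.7776681
R_{2,1} = (4·0.3924290 − 0.1838105) / 3 = 0.4619685
R_{3,1} = (4·0.4390459 − 0.3924290) / 3 = 0.4545849
R_{4,1} = 0.4504062 + (0.4504062 − 0.4390459)/3 = 0.4541930
R_{2,2} = (16·0.4619685 − 0.7776681) / 15 = 0.4409219
R_{3,2} = 0.4545849 + (0.4545849 − 0.4619685)/15 = 0.4540927
R_{4,2} = 0.4541930 + (0.4541930 − 0.4545849)/15 = 0.4541669
R_{3,3} = (64·0.4540927 − 0.4409219) / 63 = 0.4543018
R_{4,3} = (64·0.4541669 − 0.4540927) / 63 = 0.4541681
R_{4,4} = 0.4541681 + (0.4541681 − 0.4543018)/255 = 0.4541676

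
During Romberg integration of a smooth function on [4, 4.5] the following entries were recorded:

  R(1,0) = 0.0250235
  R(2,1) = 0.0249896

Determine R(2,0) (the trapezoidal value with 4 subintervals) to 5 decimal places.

From R(2,1) = (4·R(2,0) − R(1,0))/3, solve for R(2,0):
4·R(2,0) = 3·0.0249896 + 0.0250235 = 0.0999923
R(2,0) = 0.0249981

0.02500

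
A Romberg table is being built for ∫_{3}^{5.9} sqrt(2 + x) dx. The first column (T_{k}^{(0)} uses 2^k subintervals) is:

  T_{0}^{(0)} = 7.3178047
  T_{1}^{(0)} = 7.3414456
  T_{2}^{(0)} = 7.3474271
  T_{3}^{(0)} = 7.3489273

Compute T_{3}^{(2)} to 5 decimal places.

Richardson extrapolation on the trapezoidal column (denominator 4−1=3):
T_{2}^{(1)} = 7.3474271 + (7.3474271 − 7.3414456)/3 = 7.3494209
T_{3}^{(1)} = (4·7.3489273 − 7.3474271) / 3 = 7.3494274
T_{3}^{(2)} = (16·7.3494274 − 7.3494209) / 15 = 7.3494278

7.34943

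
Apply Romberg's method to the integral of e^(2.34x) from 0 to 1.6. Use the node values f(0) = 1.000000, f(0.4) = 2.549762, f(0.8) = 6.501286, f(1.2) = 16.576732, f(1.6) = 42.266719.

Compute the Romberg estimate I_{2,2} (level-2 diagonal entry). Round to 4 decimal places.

I_{0,0} (trapezoid, 1 panel, h=1.6000): 34.613375
I_{1,0} (trapezoid, 2 panels, h=0.8000): 22.507716
I_{2,0} (trapezoid, 4 panels, h=0.4000): 18.904456
I_{1,1} = 22.507716 + (22.507716 − 34.613375)/3 = 18.472496
I_{2,1} = 18.904456 + (18.904456 − 22.507716)/3 = 17.703369
I_{2,2} = 17.703369 + (17.703369 − 18.472496)/15 = 17.652094

17.6521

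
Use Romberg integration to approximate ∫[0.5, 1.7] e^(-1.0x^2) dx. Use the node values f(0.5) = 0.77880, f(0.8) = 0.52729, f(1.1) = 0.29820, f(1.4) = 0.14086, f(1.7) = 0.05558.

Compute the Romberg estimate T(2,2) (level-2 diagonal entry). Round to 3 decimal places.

T(0,0) (trapezoid, 1 panel, h=1.2000): 0.50063
T(1,0) (trapezoid, 2 panels, h=0.6000): 0.42923
T(2,0) (trapezoid, 4 panels, h=0.3000): 0.41506
T(1,1) = 0.42923 + (0.42923 − 0.50063)/3 = 0.40543
T(2,1) = 0.41506 + (0.41506 − 0.42923)/3 = 0.41034
T(2,2) = 0.41034 + (0.41034 − 0.40543)/15 = 0.41067

0.411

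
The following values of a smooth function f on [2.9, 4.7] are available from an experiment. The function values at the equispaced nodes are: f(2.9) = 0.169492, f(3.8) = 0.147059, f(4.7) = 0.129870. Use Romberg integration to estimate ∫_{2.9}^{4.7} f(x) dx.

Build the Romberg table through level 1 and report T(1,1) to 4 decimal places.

0.2663

T(0,0) (trapezoid, 1 panel, h=1.8000): 0.269426
T(1,0) (trapezoid, 2 panels, h=0.9000): 0.267066
T(1,1) = 0.267066 + (0.267066 − 0.269426)/3 = 0.266279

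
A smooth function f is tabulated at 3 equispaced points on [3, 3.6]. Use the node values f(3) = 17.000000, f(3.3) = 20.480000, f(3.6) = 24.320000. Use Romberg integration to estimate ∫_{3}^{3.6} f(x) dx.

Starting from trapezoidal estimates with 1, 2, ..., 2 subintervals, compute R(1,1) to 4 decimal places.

12.3240

R(0,0) (trapezoid, 1 panel, h=0.6000): 12.396000
R(1,0) (trapezoid, 2 panels, h=0.3000): 12.342000
R(1,1) = 12.342000 + (12.342000 − 12.396000)/3 = 12.324000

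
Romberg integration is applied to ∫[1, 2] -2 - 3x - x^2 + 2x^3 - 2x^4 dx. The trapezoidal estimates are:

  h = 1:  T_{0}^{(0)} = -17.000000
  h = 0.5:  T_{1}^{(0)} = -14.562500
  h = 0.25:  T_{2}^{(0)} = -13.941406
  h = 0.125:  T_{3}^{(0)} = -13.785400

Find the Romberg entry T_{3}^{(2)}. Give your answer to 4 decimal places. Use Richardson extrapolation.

T_{2}^{(1)} = (4·(-13.941406) − (-14.562500)) / 3 = -13.734375
T_{3}^{(1)} = (4·(-13.785400) − (-13.941406)) / 3 = -13.733398
T_{3}^{(2)} = -13.733398 + (-13.733398 − (-13.734375))/15 = -13.733333

-13.7333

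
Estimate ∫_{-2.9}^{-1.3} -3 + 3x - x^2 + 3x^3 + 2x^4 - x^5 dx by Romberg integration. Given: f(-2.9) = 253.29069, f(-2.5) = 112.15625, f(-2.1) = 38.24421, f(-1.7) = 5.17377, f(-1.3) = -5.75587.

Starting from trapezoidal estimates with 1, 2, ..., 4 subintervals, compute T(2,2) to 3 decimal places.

105.711

T(0,0) (trapezoid, 1 panel, h=1.6000): 198.02786
T(1,0) (trapezoid, 2 panels, h=0.8000): 129.60930
T(2,0) (trapezoid, 4 panels, h=0.4000): 111.73666
T(1,1) = 129.60930 + (129.60930 − 198.02786)/3 = 106.80311
T(2,1) = 111.73666 + (111.73666 − 129.60930)/3 = 105.77911
T(2,2) = 105.77911 + (105.77911 − 106.80311)/15 = 105.71084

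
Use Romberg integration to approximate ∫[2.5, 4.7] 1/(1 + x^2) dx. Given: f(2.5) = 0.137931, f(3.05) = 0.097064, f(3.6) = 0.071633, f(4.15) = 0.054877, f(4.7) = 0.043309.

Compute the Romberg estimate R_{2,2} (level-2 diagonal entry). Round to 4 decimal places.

R_{0,0} (trapezoid, 1 panel, h=2.2000): 0.199364
R_{1,0} (trapezoid, 2 panels, h=1.1000): 0.178478
R_{2,0} (trapezoid, 4 panels, h=0.5500): 0.172807
R_{1,1} = 0.178478 + (0.178478 − 0.199364)/3 = 0.171516
R_{2,1} = 0.172807 + (0.172807 − 0.178478)/3 = 0.170917
R_{2,2} = 0.170917 + (0.170917 − 0.171516)/15 = 0.170877

0.1709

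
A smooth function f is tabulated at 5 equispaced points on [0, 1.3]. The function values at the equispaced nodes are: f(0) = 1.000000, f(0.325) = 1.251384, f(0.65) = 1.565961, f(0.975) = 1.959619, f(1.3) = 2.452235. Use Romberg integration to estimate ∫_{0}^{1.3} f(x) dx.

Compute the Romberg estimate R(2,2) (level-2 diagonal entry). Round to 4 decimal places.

R(0,0) (trapezoid, 1 panel, h=1.3000): 2.243953
R(1,0) (trapezoid, 2 panels, h=0.6500): 2.139851
R(2,0) (trapezoid, 4 panels, h=0.3250): 2.113501
R(1,1) = 2.139851 + (2.139851 − 2.243953)/3 = 2.105150
R(2,1) = 2.113501 + (2.113501 − 2.139851)/3 = 2.104718
R(2,2) = 2.104718 + (2.104718 − 2.105150)/15 = 2.104689

2.1047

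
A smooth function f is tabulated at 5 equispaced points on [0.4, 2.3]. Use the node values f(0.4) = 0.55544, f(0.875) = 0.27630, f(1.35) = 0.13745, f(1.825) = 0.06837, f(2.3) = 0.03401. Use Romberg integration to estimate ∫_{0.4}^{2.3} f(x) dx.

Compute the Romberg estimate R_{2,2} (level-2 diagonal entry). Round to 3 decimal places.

0.355

R_{0,0} (trapezoid, 1 panel, h=1.9000): 0.55998
R_{1,0} (trapezoid, 2 panels, h=0.9500): 0.41057
R_{2,0} (trapezoid, 4 panels, h=0.4750): 0.36900
R_{1,1} = 0.41057 + (0.41057 − 0.55998)/3 = 0.36077
R_{2,1} = 0.36900 + (0.36900 − 0.41057)/3 = 0.35514
R_{2,2} = 0.35514 + (0.35514 − 0.36077)/15 = 0.35476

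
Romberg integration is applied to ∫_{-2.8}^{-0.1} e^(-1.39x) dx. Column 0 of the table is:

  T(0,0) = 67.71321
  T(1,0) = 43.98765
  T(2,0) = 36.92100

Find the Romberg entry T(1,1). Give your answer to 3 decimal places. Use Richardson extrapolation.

36.079

Richardson extrapolation on the trapezoidal column (denominator 4−1=3):
T(1,1) = 43.98765 + (43.98765 − 67.71321)/3 = 36.07913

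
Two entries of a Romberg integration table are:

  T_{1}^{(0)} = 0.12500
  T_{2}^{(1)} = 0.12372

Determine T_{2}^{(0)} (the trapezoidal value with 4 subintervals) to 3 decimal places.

From T_{2}^{(1)} = (4·T_{2}^{(0)} − T_{1}^{(0)})/3, solve for T_{2}^{(0)}:
4·T_{2}^{(0)} = 3·0.12372 + 0.12500 = 0.49616
T_{2}^{(0)} = 0.12404

0.124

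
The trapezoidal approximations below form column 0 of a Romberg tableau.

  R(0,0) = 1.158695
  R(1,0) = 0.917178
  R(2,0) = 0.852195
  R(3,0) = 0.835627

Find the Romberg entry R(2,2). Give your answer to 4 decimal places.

0.8301

Richardson extrapolation on the trapezoidal column (denominator 4−1=3):
R(1,1) = (4·0.917178 − 1.158695) / 3 = 0.836672
R(2,1) = 0.852195 + (0.852195 − 0.917178)/3 = 0.830534
R(2,2) = 0.830534 + (0.830534 − 0.836672)/15 = 0.830125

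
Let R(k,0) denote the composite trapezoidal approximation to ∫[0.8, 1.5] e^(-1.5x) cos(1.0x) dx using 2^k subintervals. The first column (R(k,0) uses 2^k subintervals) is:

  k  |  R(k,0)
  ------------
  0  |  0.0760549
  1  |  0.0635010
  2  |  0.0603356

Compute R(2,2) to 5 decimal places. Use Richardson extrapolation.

0.05928

Richardson extrapolation on the trapezoidal column (denominator 4−1=3):
R(1,1) = (4·0.0635010 − 0.0760549) / 3 = 0.0593164
R(2,1) = 0.0603356 + (0.0603356 − 0.0635010)/3 = 0.0592805
R(2,2) = 0.0592805 + (0.0592805 − 0.0593164)/15 = 0.0592781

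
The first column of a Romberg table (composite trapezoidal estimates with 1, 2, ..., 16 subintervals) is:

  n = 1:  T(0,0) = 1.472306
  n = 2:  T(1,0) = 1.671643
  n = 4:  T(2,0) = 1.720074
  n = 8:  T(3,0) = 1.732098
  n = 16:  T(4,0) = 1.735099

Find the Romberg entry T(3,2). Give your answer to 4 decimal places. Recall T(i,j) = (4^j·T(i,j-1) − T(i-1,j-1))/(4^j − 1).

1.7361

Richardson extrapolation on the trapezoidal column (denominator 4−1=3):
T(2,1) = 1.720074 + (1.720074 − 1.671643)/3 = 1.736218
T(3,1) = (4·1.732098 − 1.720074) / 3 = 1.736106
T(3,2) = 1.736106 + (1.736106 − 1.736218)/15 = 1.736099
(Column j=1 coincides with Simpson's rule on the same nodes.)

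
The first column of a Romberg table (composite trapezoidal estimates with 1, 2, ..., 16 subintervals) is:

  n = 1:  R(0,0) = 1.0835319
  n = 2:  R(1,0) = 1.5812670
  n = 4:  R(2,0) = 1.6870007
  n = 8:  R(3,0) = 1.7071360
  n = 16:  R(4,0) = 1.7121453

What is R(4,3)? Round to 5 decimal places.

R(2,1) = (4·1.6870007 − 1.5812670) / 3 = 1.7222453
R(3,1) = (4·1.7071360 − 1.6870007) / 3 = 1.7138478
R(4,1) = (4·1.7121453 − 1.7071360) / 3 = 1.7138151
R(3,2) = (16·1.7138478 − 1.7222453) / 15 = 1.7132880
R(4,2) = (16·1.7138151 − 1.7138478) / 15 = 1.7138129
R(4,3) = 1.7138129 + (1.7138129 − 1.7132880)/63 = 1.7138212

1.71382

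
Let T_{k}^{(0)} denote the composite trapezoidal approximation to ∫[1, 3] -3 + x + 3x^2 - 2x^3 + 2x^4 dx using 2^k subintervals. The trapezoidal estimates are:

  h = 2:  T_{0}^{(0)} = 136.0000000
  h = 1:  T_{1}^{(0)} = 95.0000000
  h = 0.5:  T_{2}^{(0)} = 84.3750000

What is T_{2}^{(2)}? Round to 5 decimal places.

Richardson extrapolation on the trapezoidal column (denominator 4−1=3):
T_{1}^{(1)} = (4·95.0000000 − 136.0000000) / 3 = 81.3333333
T_{2}^{(1)} = 84.3750000 + (84.3750000 − 95.0000000)/3 = 80.8333333
T_{2}^{(2)} = 80.8333333 + (80.8333333 − 81.3333333)/15 = 80.8000000

80.80000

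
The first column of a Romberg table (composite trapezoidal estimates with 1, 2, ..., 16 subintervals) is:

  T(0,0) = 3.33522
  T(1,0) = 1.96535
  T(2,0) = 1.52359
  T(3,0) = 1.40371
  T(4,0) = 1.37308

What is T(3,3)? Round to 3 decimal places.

1.363

Richardson extrapolation on the trapezoidal column (denominator 4−1=3):
T(1,1) = 1.96535 + (1.96535 − 3.33522)/3 = 1.50873
T(2,1) = (4·1.52359 − 1.96535) / 3 = 1.37634
T(3,1) = 1.40371 + (1.40371 − 1.52359)/3 = 1.36375
T(2,2) = (16·1.37634 − 1.50873) / 15 = 1.36751
T(3,2) = (16·1.36375 − 1.37634) / 15 = 1.36291
T(3,3) = (64·1.36291 − 1.36751) / 63 = 1.36284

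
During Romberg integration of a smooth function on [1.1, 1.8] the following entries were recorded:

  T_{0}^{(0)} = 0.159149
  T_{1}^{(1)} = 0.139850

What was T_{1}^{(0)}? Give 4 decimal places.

0.1447

From T_{1}^{(1)} = (4·T_{1}^{(0)} − T_{0}^{(0)})/3, solve for T_{1}^{(0)}:
4·T_{1}^{(0)} = 3·0.139850 + 0.159149 = 0.578699
T_{1}^{(0)} = 0.144675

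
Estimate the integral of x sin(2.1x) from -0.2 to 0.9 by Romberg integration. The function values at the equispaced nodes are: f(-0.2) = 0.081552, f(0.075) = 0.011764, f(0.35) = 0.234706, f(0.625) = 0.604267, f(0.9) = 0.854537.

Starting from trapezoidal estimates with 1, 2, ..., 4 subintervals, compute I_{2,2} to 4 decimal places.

I_{0,0} (trapezoid, 1 panel, h=1.1000): 0.514849
I_{1,0} (trapezoid, 2 panels, h=0.5500): 0.386513
I_{2,0} (trapezoid, 4 panels, h=0.2750): 0.362665
I_{1,1} = 0.386513 + (0.386513 − 0.514849)/3 = 0.343734
I_{2,1} = 0.362665 + (0.362665 − 0.386513)/3 = 0.354716
I_{2,2} = 0.354716 + (0.354716 − 0.343734)/15 = 0.355448

0.3554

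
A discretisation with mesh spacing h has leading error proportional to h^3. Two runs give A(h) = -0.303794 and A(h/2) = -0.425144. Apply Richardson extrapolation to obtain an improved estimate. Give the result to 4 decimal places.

-0.4425

The leading error scales as h^3; refining by a factor of 2 reduces it by 2^3 = 8.
Extrapolated value = (8·A(h/2) − A(h)) / (8 − 1)
= (8·(-0.425144) − (-0.303794)) / 7
= -3.097358 / 7 = -0.442480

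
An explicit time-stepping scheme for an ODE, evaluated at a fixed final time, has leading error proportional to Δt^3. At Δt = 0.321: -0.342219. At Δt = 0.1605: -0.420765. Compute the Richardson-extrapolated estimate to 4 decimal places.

-0.4320

The leading error scales as Δt^3; refining by a factor of 2 reduces it by 2^3 = 8.
Extrapolated value = (8·A(Δt/2) − A(Δt)) / (8 − 1)
= (8·(-0.420765) − (-0.342219)) / 7
= -3.023901 / 7 = -0.431986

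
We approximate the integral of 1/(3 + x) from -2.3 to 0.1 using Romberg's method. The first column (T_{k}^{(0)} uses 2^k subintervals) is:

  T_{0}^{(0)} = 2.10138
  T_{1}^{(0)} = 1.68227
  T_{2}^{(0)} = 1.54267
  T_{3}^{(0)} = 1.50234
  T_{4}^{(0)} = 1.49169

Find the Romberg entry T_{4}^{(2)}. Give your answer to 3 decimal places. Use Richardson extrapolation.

1.488

Richardson extrapolation on the trapezoidal column (denominator 4−1=3):
T_{3}^{(1)} = (4·1.50234 − 1.54267) / 3 = 1.48890
T_{4}^{(1)} = 1.49169 + (1.49169 − 1.50234)/3 = 1.48814
T_{4}^{(2)} = (16·1.48814 − 1.48890) / 15 = 1.48809
(Column j=1 coincides with Simpson's rule on the same nodes.)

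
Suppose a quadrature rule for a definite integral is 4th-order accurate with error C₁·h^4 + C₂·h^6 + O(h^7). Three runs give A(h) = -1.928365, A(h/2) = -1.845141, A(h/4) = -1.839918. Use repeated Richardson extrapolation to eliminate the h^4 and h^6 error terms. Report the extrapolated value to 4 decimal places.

-1.8396

First eliminate the h^4 term (factor 2^4 = 16):
  B₁ = (16·(-1.845141) − (-1.928365))/15 = -1.839593
  B₂ = (16·(-1.839918) − (-1.845141))/15 = -1.839570
Then eliminate the h^6 term (factor 2^6 = 64):
  (64·(-1.839570) − (-1.839593))/63 = -1.839570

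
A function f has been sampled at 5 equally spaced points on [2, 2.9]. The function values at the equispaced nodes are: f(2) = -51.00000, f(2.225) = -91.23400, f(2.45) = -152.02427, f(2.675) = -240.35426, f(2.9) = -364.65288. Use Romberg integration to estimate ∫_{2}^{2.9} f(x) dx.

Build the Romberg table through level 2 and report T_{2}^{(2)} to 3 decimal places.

-153.447

T_{0}^{(0)} (trapezoid, 1 panel, h=0.9000): -187.04380
T_{1}^{(0)} (trapezoid, 2 panels, h=0.4500): -161.93282
T_{2}^{(0)} (trapezoid, 4 panels, h=0.2250): -155.57377
T_{1}^{(1)} = -161.93282 + (-161.93282 − (-187.04380))/3 = -153.56249
T_{2}^{(1)} = -155.57377 + (-155.57377 − (-161.93282))/3 = -153.45409
T_{2}^{(2)} = -153.45409 + (-153.45409 − (-153.56249))/15 = -153.44686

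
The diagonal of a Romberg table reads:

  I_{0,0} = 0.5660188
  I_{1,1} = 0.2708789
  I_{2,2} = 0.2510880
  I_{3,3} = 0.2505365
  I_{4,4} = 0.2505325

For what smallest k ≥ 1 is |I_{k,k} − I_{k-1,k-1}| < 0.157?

k = 2

|I_{1,1} − I_{0,0}| = 0.2951399 ≥ 0.157
|I_{2,2} − I_{1,1}| = 0.0197909 < 0.157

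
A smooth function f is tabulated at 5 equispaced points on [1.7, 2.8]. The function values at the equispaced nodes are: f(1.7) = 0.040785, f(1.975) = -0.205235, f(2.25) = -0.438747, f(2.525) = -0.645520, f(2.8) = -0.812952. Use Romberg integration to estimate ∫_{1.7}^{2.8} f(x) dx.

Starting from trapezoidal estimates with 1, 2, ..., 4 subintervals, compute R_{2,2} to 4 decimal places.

R_{0,0} (trapezoid, 1 panel, h=1.1000): -0.424692
R_{1,0} (trapezoid, 2 panels, h=0.5500): -0.453657
R_{2,0} (trapezoid, 4 panels, h=0.2750): -0.460786
R_{1,1} = -0.453657 + (-0.453657 − (-0.424692))/3 = -0.463312
R_{2,1} = -0.460786 + (-0.460786 − (-0.453657))/3 = -0.463162
R_{2,2} = -0.463162 + (-0.463162 − (-0.463312))/15 = -0.463152

-0.4632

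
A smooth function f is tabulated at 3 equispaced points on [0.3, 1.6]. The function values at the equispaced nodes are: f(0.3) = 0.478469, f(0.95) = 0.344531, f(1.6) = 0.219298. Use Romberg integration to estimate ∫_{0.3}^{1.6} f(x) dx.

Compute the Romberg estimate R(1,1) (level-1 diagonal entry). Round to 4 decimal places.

0.4498

R(0,0) (trapezoid, 1 panel, h=1.3000): 0.453549
R(1,0) (trapezoid, 2 panels, h=0.6500): 0.450719
R(1,1) = 0.450719 + (0.450719 − 0.453549)/3 = 0.449776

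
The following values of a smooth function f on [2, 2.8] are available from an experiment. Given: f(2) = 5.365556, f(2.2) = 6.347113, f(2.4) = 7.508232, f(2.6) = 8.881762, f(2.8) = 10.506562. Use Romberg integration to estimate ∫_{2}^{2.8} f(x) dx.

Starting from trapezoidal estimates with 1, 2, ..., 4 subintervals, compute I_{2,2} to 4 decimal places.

6.1202

I_{0,0} (trapezoid, 1 panel, h=0.8000): 6.348847
I_{1,0} (trapezoid, 2 panels, h=0.4000): 6.177716
I_{2,0} (trapezoid, 4 panels, h=0.2000): 6.134633
I_{1,1} = 6.177716 + (6.177716 − 6.348847)/3 = 6.120672
I_{2,1} = 6.134633 + (6.134633 − 6.177716)/3 = 6.120272
I_{2,2} = 6.120272 + (6.120272 − 6.120672)/15 = 6.120245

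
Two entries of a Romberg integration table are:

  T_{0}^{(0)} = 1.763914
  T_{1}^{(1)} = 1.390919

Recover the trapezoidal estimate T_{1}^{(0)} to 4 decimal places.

From T_{1}^{(1)} = (4·T_{1}^{(0)} − T_{0}^{(0)})/3, solve for T_{1}^{(0)}:
4·T_{1}^{(0)} = 3·1.390919 + 1.763914 = 5.936671
T_{1}^{(0)} = 1.484168

1.4842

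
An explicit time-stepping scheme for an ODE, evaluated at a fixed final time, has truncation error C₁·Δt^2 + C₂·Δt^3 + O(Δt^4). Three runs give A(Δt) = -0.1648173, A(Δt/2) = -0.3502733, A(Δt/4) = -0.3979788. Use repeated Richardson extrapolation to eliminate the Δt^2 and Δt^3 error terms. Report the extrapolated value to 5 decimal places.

First eliminate the Δt^2 term (factor 2^2 = 4):
  B₁ = (4·(-0.3502733) − (-0.1648173))/3 = -0.4120920
  B₂ = (4·(-0.3979788) − (-0.3502733))/3 = -0.4138806
Then eliminate the Δt^3 term (factor 2^3 = 8):
  (8·(-0.4138806) − (-0.4120920))/7 = -0.4141361

-0.41414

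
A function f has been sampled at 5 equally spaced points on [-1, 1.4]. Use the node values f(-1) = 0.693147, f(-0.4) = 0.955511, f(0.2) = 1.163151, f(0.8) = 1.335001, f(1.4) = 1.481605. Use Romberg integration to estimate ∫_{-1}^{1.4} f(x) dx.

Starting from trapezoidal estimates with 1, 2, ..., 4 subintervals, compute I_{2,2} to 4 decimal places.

2.7327

I_{0,0} (trapezoid, 1 panel, h=2.4000): 2.609702
I_{1,0} (trapezoid, 2 panels, h=1.2000): 2.700632
I_{2,0} (trapezoid, 4 panels, h=0.6000): 2.724623
I_{1,1} = 2.700632 + (2.700632 − 2.609702)/3 = 2.730942
I_{2,1} = 2.724623 + (2.724623 − 2.700632)/3 = 2.732620
I_{2,2} = 2.732620 + (2.732620 − 2.730942)/15 = 2.732732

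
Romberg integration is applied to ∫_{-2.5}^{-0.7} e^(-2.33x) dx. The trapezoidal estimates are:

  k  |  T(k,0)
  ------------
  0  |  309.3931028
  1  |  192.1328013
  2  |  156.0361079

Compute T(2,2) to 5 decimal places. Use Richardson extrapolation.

143.40107

Richardson extrapolation on the trapezoidal column (denominator 4−1=3):
T(1,1) = (4·192.1328013 − 309.3931028) / 3 = 153.0460341
T(2,1) = 156.0361079 + (156.0361079 − 192.1328013)/3 = 144.0038768
T(2,2) = 144.0038768 + (144.0038768 − 153.0460341)/15 = 143.4010663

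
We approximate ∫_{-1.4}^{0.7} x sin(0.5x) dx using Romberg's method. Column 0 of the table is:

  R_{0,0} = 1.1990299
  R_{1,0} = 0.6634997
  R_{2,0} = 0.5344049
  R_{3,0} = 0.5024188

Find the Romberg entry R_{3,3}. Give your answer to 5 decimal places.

0.49178

R_{1,1} = (4·0.6634997 − 1.1990299) / 3 = 0.4849896
R_{2,1} = (4·0.5344049 − 0.6634997) / 3 = 0.4913733
R_{3,1} = (4·0.5024188 − 0.5344049) / 3 = 0.4917568
R_{2,2} = 0.4913733 + (0.4913733 − 0.4849896)/15 = 0.4917989
R_{3,2} = 0.4917568 + (0.4917568 − 0.4913733)/15 = 0.4917824
R_{3,3} = 0.4917824 + (0.4917824 − 0.4917989)/63 = 0.4917821
(Column j=1 coincides with Simpson's rule on the same nodes.)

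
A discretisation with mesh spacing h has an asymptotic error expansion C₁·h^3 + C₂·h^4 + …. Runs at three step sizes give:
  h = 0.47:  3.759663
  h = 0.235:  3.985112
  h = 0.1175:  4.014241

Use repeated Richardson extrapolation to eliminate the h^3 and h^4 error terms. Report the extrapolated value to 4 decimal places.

4.0185

First eliminate the h^3 term (factor 2^3 = 8):
  B₁ = (8·3.985112 − 3.759663)/7 = 4.017319
  B₂ = (8·4.014241 − 3.985112)/7 = 4.018402
Then eliminate the h^4 term (factor 2^4 = 16):
  (16·4.018402 − 4.017319)/15 = 4.018474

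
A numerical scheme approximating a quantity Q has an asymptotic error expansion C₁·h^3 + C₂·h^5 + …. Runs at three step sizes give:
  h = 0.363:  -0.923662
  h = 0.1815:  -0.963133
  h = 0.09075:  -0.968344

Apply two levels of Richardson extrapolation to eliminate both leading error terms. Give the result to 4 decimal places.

First eliminate the h^3 term (factor 2^3 = 8):
  B₁ = (8·(-0.963133) − (-0.923662))/7 = -0.968772
  B₂ = (8·(-0.968344) − (-0.963133))/7 = -0.969088
Then eliminate the h^5 term (factor 2^5 = 32):
  (32·(-0.969088) − (-0.968772))/31 = -0.969098

-0.9691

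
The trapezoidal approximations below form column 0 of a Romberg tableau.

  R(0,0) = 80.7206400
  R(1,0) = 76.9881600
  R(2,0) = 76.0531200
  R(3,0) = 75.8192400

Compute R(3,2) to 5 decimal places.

R(2,1) = 76.0531200 + (76.0531200 − 76.9881600)/3 = 75.7414400
R(3,1) = 75.8192400 + (75.8192400 − 76.0531200)/3 = 75.7412800
R(3,2) = (16·75.7412800 − 75.7414400) / 15 = 75.7412693
(Column j=1 coincides with Simpson's rule on the same nodes.)

75.74127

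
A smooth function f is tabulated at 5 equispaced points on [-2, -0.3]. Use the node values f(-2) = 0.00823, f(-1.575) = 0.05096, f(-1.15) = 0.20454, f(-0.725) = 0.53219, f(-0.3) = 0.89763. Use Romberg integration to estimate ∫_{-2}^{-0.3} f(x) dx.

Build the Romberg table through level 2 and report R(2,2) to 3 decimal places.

R(0,0) (trapezoid, 1 panel, h=1.7000): 0.76998
R(1,0) (trapezoid, 2 panels, h=0.8500): 0.55885
R(2,0) (trapezoid, 4 panels, h=0.4250): 0.52726
R(1,1) = 0.55885 + (0.55885 − 0.76998)/3 = 0.48847
R(2,1) = 0.52726 + (0.52726 − 0.55885)/3 = 0.51673
R(2,2) = 0.51673 + (0.51673 − 0.48847)/15 = 0.51861

0.519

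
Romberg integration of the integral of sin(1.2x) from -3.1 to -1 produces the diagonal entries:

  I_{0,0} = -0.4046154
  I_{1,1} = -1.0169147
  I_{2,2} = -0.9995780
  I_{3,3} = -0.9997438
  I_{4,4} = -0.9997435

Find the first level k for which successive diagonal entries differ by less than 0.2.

k = 2

|I_{1,1} − I_{0,0}| = 0.6122993 ≥ 0.2
|I_{2,2} − I_{1,1}| = 0.0173367 < 0.2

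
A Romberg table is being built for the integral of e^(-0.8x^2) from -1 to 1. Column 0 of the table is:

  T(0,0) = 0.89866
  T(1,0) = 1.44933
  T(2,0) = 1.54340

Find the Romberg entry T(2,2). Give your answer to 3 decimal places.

1.571

Richardson extrapolation on the trapezoidal column (denominator 4−1=3):
T(1,1) = 1.44933 + (1.44933 − 0.89866)/3 = 1.63289
T(2,1) = 1.54340 + (1.54340 − 1.44933)/3 = 1.57476
T(2,2) = 1.57476 + (1.57476 − 1.63289)/15 = 1.57088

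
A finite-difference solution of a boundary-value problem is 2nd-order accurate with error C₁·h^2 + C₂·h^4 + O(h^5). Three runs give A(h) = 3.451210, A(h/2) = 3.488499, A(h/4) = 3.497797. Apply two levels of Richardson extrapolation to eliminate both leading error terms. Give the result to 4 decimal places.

3.5009

First eliminate the h^2 term (factor 2^2 = 4):
  B₁ = (4·3.488499 − 3.451210)/3 = 3.500929
  B₂ = (4·3.497797 − 3.488499)/3 = 3.500896
Then eliminate the h^4 term (factor 2^4 = 16):
  (16·3.500896 − 3.500929)/15 = 3.500894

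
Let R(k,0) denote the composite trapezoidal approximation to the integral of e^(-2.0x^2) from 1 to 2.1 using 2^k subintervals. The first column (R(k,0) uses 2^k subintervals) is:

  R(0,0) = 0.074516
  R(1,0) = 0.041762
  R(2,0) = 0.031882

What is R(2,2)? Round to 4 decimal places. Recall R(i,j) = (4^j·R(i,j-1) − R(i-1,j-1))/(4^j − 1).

Richardson extrapolation on the trapezoidal column (denominator 4−1=3):
R(1,1) = (4·0.041762 − 0.074516) / 3 = 0.030844
R(2,1) = (4·0.031882 − 0.041762) / 3 = 0.028589
R(2,2) = 0.028589 + (0.028589 − 0.030844)/15 = 0.028439
(Column j=1 coincides with Simpson's rule on the same nodes.)

0.0284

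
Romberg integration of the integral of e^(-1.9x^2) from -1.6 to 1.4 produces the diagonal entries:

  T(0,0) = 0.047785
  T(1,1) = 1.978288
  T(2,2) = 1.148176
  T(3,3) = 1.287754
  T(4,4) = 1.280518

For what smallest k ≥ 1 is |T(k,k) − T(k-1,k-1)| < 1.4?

|T(1,1) − T(0,0)| = 1.930503 ≥ 1.4
|T(2,2) − T(1,1)| = 0.830112 < 1.4

k = 2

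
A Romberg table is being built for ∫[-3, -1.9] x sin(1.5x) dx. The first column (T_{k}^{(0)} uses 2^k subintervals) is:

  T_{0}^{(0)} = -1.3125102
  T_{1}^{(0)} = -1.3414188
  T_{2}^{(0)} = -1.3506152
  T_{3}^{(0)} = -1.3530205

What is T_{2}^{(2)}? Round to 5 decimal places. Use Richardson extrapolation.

T_{1}^{(1)} = (4·(-1.3414188) − (-1.3125102)) / 3 = -1.3510550
T_{2}^{(1)} = -1.3506152 + (-1.3506152 − (-1.3414188))/3 = -1.3536807
T_{2}^{(2)} = (16·(-1.3536807) − (-1.3510550)) / 15 = -1.3538557

-1.35386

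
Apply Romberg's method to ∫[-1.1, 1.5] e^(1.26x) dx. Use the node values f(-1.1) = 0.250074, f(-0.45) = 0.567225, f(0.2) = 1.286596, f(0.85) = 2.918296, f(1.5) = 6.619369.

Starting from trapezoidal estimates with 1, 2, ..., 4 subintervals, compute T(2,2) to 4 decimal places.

5.0573

T(0,0) (trapezoid, 1 panel, h=2.6000): 8.930276
T(1,0) (trapezoid, 2 panels, h=1.3000): 6.137713
T(2,0) (trapezoid, 4 panels, h=0.6500): 5.334445
T(1,1) = 6.137713 + (6.137713 − 8.930276)/3 = 5.206859
T(2,1) = 5.334445 + (5.334445 − 6.137713)/3 = 5.066689
T(2,2) = 5.066689 + (5.066689 − 5.206859)/15 = 5.057344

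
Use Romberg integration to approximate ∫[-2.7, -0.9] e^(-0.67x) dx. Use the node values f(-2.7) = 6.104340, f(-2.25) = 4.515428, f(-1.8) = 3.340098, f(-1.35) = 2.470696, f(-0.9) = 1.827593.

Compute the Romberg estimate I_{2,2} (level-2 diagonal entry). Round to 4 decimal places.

I_{0,0} (trapezoid, 1 panel, h=1.8000): 7.138740
I_{1,0} (trapezoid, 2 panels, h=0.9000): 6.575458
I_{2,0} (trapezoid, 4 panels, h=0.4500): 6.431485
I_{1,1} = 6.575458 + (6.575458 − 7.138740)/3 = 6.387697
I_{2,1} = 6.431485 + (6.431485 − 6.575458)/3 = 6.383494
I_{2,2} = 6.383494 + (6.383494 − 6.387697)/15 = 6.383214

6.3832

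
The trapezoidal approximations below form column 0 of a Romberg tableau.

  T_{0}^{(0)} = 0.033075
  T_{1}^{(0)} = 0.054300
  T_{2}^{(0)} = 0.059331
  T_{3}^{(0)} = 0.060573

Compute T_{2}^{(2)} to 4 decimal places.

T_{1}^{(1)} = (4·0.054300 − 0.033075) / 3 = 0.061375
T_{2}^{(1)} = 0.059331 + (0.059331 − 0.054300)/3 = 0.061008
T_{2}^{(2)} = 0.061008 + (0.061008 − 0.061375)/15 = 0.060984

0.0610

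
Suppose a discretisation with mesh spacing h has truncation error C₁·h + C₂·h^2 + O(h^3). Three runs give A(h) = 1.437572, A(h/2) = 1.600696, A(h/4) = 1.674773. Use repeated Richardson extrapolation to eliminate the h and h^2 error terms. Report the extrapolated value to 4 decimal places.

1.7439

First eliminate the h term (factor 2^1 = 2):
  B₁ = (2·1.600696 − 1.437572)/1 = 1.763820
  B₂ = (2·1.674773 − 1.600696)/1 = 1.748850
Then eliminate the h^2 term (factor 2^2 = 4):
  (4·1.748850 − 1.763820)/3 = 1.743860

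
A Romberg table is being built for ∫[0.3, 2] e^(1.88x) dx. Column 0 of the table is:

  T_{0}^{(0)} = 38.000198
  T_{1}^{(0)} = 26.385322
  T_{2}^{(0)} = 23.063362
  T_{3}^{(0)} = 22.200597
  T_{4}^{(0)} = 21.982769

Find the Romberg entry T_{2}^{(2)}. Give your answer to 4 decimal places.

T_{1}^{(1)} = (4·26.385322 − 38.000198) / 3 = 22.513697
T_{2}^{(1)} = (4·23.063362 − 26.385322) / 3 = 21.956042
T_{2}^{(2)} = (16·21.956042 − 22.513697) / 15 = 21.918865

21.9189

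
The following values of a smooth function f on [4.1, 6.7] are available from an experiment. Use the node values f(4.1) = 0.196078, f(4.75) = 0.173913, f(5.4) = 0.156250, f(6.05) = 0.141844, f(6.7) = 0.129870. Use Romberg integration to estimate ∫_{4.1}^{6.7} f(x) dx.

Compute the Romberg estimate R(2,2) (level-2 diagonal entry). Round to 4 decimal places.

R(0,0) (trapezoid, 1 panel, h=2.6000): 0.423732
R(1,0) (trapezoid, 2 panels, h=1.3000): 0.414991
R(2,0) (trapezoid, 4 panels, h=0.6500): 0.412738
R(1,1) = 0.414991 + (0.414991 − 0.423732)/3 = 0.412077
R(2,1) = 0.412738 + (0.412738 − 0.414991)/3 = 0.411987
R(2,2) = 0.411987 + (0.411987 − 0.412077)/15 = 0.411981

0.4120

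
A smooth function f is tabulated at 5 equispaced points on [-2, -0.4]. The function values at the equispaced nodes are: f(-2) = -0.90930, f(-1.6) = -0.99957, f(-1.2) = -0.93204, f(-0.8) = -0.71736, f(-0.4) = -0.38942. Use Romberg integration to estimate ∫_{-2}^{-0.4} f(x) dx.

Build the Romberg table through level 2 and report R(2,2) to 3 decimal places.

R(0,0) (trapezoid, 1 panel, h=1.6000): -1.03898
R(1,0) (trapezoid, 2 panels, h=0.8000): -1.26512
R(2,0) (trapezoid, 4 panels, h=0.4000): -1.31933
R(1,1) = -1.26512 + (-1.26512 − (-1.03898))/3 = -1.34050
R(2,1) = -1.31933 + (-1.31933 − (-1.26512))/3 = -1.33740
R(2,2) = -1.33740 + (-1.33740 − (-1.34050))/15 = -1.33719

-1.337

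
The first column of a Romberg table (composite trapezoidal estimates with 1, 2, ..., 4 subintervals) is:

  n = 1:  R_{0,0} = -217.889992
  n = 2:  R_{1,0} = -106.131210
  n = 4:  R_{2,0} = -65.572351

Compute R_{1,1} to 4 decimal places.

Richardson extrapolation on the trapezoidal column (denominator 4−1=3):
R_{1,1} = -106.131210 + (-106.131210 − (-217.889992))/3 = -68.878283

-68.8783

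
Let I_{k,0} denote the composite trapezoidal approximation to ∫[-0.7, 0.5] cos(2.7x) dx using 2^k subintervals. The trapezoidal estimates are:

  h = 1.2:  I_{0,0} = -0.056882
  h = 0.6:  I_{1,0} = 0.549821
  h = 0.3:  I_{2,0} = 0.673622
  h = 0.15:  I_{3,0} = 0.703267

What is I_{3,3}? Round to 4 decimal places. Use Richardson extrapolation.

0.7130

Richardson extrapolation on the trapezoidal column (denominator 4−1=3):
I_{1,1} = (4·0.549821 − (-0.056882)) / 3 = 0.752055
I_{2,1} = 0.673622 + (0.673622 − 0.549821)/3 = 0.714889
I_{3,1} = 0.703267 + (0.703267 − 0.673622)/3 = 0.713149
I_{2,2} = 0.714889 + (0.714889 − 0.752055)/15 = 0.712411
I_{3,2} = 0.713149 + (0.713149 − 0.714889)/15 = 0.713033
I_{3,3} = (64·0.713033 − 0.712411) / 63 = 0.713043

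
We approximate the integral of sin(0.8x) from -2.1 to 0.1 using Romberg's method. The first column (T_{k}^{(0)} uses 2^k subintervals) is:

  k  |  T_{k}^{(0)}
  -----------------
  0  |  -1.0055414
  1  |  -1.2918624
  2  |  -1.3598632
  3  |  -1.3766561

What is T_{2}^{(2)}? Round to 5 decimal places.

-1.38221

Richardson extrapolation on the trapezoidal column (denominator 4−1=3):
T_{1}^{(1)} = (4·(-1.2918624) − (-1.0055414)) / 3 = -1.3873027
T_{2}^{(1)} = -1.3598632 + (-1.3598632 − (-1.2918624))/3 = -1.3825301
T_{2}^{(2)} = -1.3825301 + (-1.3825301 − (-1.3873027))/15 = -1.3822119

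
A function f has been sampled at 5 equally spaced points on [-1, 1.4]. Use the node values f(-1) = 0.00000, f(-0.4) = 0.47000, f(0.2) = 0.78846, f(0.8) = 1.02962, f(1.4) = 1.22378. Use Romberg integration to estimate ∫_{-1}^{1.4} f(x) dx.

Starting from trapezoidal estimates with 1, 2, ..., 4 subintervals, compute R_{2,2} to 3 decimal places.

R_{0,0} (trapezoid, 1 panel, h=2.4000): 1.46854
R_{1,0} (trapezoid, 2 panels, h=1.2000): 1.68042
R_{2,0} (trapezoid, 4 panels, h=0.6000): 1.73998
R_{1,1} = 1.68042 + (1.68042 − 1.46854)/3 = 1.75105
R_{2,1} = 1.73998 + (1.73998 − 1.68042)/3 = 1.75983
R_{2,2} = 1.75983 + (1.75983 − 1.75105)/15 = 1.76042

1.760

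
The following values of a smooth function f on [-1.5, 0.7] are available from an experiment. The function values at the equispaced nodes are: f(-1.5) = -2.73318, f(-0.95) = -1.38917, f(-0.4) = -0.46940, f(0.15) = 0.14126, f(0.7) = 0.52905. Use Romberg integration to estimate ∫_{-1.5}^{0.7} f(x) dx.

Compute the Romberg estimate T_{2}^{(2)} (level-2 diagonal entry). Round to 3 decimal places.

T_{0}^{(0)} (trapezoid, 1 panel, h=2.2000): -2.42454
T_{1}^{(0)} (trapezoid, 2 panels, h=1.1000): -1.72861
T_{2}^{(0)} (trapezoid, 4 panels, h=0.5500): -1.55066
T_{1}^{(1)} = -1.72861 + (-1.72861 − (-2.42454))/3 = -1.49663
T_{2}^{(1)} = -1.55066 + (-1.55066 − (-1.72861))/3 = -1.49134
T_{2}^{(2)} = -1.49134 + (-1.49134 − (-1.49663))/15 = -1.49099

-1.491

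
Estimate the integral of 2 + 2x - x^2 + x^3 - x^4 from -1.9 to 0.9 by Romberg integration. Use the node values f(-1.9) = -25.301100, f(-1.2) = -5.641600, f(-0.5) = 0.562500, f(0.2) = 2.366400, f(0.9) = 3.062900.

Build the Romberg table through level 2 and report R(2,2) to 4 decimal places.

R(0,0) (trapezoid, 1 panel, h=2.8000): -31.133480
R(1,0) (trapezoid, 2 panels, h=1.4000): -14.779240
R(2,0) (trapezoid, 4 panels, h=0.7000): -9.682260
R(1,1) = -14.779240 + (-14.779240 − (-31.133480))/3 = -9.327827
R(2,1) = -9.682260 + (-9.682260 − (-14.779240))/3 = -7.983267
R(2,2) = -7.983267 + (-7.983267 − (-9.327827))/15 = -7.893630

-7.8936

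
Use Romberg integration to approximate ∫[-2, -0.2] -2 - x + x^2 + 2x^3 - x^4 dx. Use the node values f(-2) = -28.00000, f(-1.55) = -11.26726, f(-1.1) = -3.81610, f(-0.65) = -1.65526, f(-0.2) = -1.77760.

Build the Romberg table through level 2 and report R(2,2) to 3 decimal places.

-13.355

R(0,0) (trapezoid, 1 panel, h=1.8000): -26.79984
R(1,0) (trapezoid, 2 panels, h=0.9000): -16.83441
R(2,0) (trapezoid, 4 panels, h=0.4500): -14.23234
R(1,1) = -16.83441 + (-16.83441 − (-26.79984))/3 = -13.51260
R(2,1) = -14.23234 + (-14.23234 − (-16.83441))/3 = -13.36498
R(2,2) = -13.36498 + (-13.36498 − (-13.51260))/15 = -13.35514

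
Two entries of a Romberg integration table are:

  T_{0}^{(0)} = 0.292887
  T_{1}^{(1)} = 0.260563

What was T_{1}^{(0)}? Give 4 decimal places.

From T_{1}^{(1)} = (4·T_{1}^{(0)} − T_{0}^{(0)})/3, solve for T_{1}^{(0)}:
4·T_{1}^{(0)} = 3·0.260563 + 0.292887 = 1.074576
T_{1}^{(0)} = 0.268644

0.2686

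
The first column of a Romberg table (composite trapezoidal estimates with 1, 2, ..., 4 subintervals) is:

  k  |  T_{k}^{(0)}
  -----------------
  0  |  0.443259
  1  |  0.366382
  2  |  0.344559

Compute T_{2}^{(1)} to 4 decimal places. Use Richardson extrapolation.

0.3373

Richardson extrapolation on the trapezoidal column (denominator 4−1=3):
T_{2}^{(1)} = 0.344559 + (0.344559 − 0.366382)/3 = 0.337285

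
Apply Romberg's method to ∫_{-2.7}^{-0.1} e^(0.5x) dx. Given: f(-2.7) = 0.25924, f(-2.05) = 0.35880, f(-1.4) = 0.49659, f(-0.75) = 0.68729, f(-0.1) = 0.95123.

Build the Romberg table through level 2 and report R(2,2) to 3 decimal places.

R(0,0) (trapezoid, 1 panel, h=2.6000): 1.57361
R(1,0) (trapezoid, 2 panels, h=1.3000): 1.43237
R(2,0) (trapezoid, 4 panels, h=0.6500): 1.39614
R(1,1) = 1.43237 + (1.43237 − 1.57361)/3 = 1.38529
R(2,1) = 1.39614 + (1.39614 − 1.43237)/3 = 1.38406
R(2,2) = 1.38406 + (1.38406 − 1.38529)/15 = 1.38398

1.384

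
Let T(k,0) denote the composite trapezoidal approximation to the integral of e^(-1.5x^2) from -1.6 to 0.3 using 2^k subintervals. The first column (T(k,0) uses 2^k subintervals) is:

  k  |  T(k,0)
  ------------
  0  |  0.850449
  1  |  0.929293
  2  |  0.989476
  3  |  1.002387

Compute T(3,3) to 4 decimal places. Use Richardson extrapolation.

T(1,1) = 0.929293 + (0.929293 − 0.850449)/3 = 0.955574
T(2,1) = 0.989476 + (0.989476 − 0.929293)/3 = 1.009537
T(3,1) = 1.002387 + (1.002387 − 0.989476)/3 = 1.006691
T(2,2) = 1.009537 + (1.009537 − 0.955574)/15 = 1.013135
T(3,2) = 1.006691 + (1.006691 − 1.009537)/15 = 1.006501
T(3,3) = (64·1.006501 − 1.013135) / 63 = 1.006396

1.0064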